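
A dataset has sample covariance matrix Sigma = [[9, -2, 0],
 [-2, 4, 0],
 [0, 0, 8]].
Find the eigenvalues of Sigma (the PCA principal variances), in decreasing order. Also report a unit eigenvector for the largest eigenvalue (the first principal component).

Step 1 — characteristic polynomial p(λ) = det(λI - Sigma) = λ³ - tr·λ² + c_1·λ - det, where tr = trace, c_1 = sum of the principal 2×2 minors, det = det(Sigma):
  tr = 9 + 4 + 8 = 21,
  c_1 = (9·4 - (-2)²) + (9·8 - (0)²) + (4·8 - (0)²) = 32 + 72 + 32 = 136,
  det = 9·(4·8 - (0)²) - (-2)·((-2)·8 - (0)·(0)) + (0)·((-2)·(0) - 4·(0)) = 9·(32) - (-2)·(-16) + (0)·(0) = 256.
  So p(λ) = λ³ - 21λ² + 136λ - 256.
Step 2 — look for an integer root (rational root theorem: any rational root is an integer divisor of 256). Testing λ = 8:
  p(8) = 512 - 1344 + 1088 - 256 = 0  ✓
  Dividing out (λ - 8): p(λ) = (λ - 8)(λ² - 13λ + 32).
Step 3 — remaining eigenvalues from the quadratic λ² - 13λ + 32 = 0:
  Δ = 13² - 4·32 = 169 - 128 = 41,  λ = (13 ± √41)/2 = (13 ± 6.4031)/2 ≈ 9.7016 or 3.2984.
  Sorted: λ_1 = 9.7016,  λ_2 = 8,  λ_3 = 3.2984  (check: sum = 21 = tr ✓).

Step 4 — unit eigenvector for λ_1 ≈ 9.7016: v spans the null space of (Sigma - λ_1 I), whose rows are
  r_1 = (-0.7016, -2, 0),  r_2 = (-2, -5.7016, 0),  r_3 = (0, 0, -1.7016).
  v is orthogonal to every row, so take v ∝ r_1 × r_3 = ((-2)·(-1.7016) - (0)·(0), (0)·(0) - (-0.7016)·(-1.7016), (-0.7016)·(0) - (-2)·(0)) ≈ (3.4031, -1.1938, 0).
  Let u = (3.4031, -1.1938, 0).
  ||u|| = √((3.4031)² + (-1.1938)² + (0)²) = √(13.0063) ≈ 3.6064,  v_1 = u/||u|| ≈ (0.9436, -0.331, 0) (||v_1|| = 1).

λ_1 = 9.7016,  λ_2 = 8,  λ_3 = 3.2984;  v_1 ≈ (0.9436, -0.331, 0)


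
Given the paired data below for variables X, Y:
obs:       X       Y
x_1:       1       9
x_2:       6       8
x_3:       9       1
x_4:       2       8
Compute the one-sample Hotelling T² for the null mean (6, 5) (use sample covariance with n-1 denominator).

Step 1 — sample mean vector:
  mean(X) = (1 + 6 + 9 + 2) / 4 = 18/4 = 4.5
  mean(Y) = (9 + 8 + 1 + 8) / 4 = 26/4 = 6.5
  x̄ = (4.5, 6.5),  deviation x̄ - mu_0 = (4.5, 6.5) - (6, 5) = (-1.5, 1.5).

Step 2 — sample covariance matrix, S[i,j] = (1/(n-1)) · Σ_k (x_{k,i} - mean_i) · (x_{k,j} - mean_j), divisor n-1 = 3:
  S[X,X] = ((-3.5)·(-3.5) + (1.5)·(1.5) + (4.5)·(4.5) + (-2.5)·(-2.5)) / 3 = 41/3 = 13.6667
  S[X,Y] = ((-3.5)·(2.5) + (1.5)·(1.5) + (4.5)·(-5.5) + (-2.5)·(1.5)) / 3 = -35/3 = -11.6667
  S[Y,Y] = ((2.5)·(2.5) + (1.5)·(1.5) + (-5.5)·(-5.5) + (1.5)·(1.5)) / 3 = 41/3 = 13.6667
  S = [[13.6667, -11.6667],
 [-11.6667, 13.6667]].

Step 3 — invert S. det(S) = 13.6667·13.6667 - (-11.6667)² = 50.6667.
  S^{-1} = (1/det) · [[d, -b], [-b, a]] = [[0.2697, 0.2303],
 [0.2303, 0.2697]].

Step 4 — quadratic form (x̄ - mu_0)^T · S^{-1} · (x̄ - mu_0):
  S^{-1} · (x̄ - mu_0) = (-0.0592, 0.0592),
  (x̄ - mu_0)^T · [...] = (-1.5)·(-0.0592) + (1.5)·(0.0592) = 0.1776.

Step 5 — scale by n: T² = 4 · 0.1776 = 0.7105.

T² ≈ 0.7105


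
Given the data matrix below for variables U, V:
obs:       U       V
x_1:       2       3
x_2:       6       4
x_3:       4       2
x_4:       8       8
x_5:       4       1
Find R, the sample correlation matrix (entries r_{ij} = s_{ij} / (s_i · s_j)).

Step 1 — column means:
  mean(U) = (2 + 6 + 4 + 8 + 4) / 5 = 24/5 = 4.8
  mean(V) = (3 + 4 + 2 + 8 + 1) / 5 = 18/5 = 3.6

Step 2 — sample variances and covariances s[i,j] = (1/(n-1)) · Σ_k (x_{k,i} - mean_i) · (x_{k,j} - mean_j), with n-1 = 4:
  s[U,U] = ((-2.8)·(-2.8) + (1.2)·(1.2) + (-0.8)·(-0.8) + (3.2)·(3.2) + (-0.8)·(-0.8)) / 4 = 20.8/4 = 5.2
  s[U,V] = ((-2.8)·(-0.6) + (1.2)·(0.4) + (-0.8)·(-1.6) + (3.2)·(4.4) + (-0.8)·(-2.6)) / 4 = 19.6/4 = 4.9
  s[V,V] = ((-0.6)·(-0.6) + (0.4)·(0.4) + (-1.6)·(-1.6) + (4.4)·(4.4) + (-2.6)·(-2.6)) / 4 = 29.2/4 = 7.3
  Sample standard deviations s_i = √(s[i,i]):
  s(U) = √(5.2) = 2.2804
  s(V) = √(7.3) = 2.7019

Step 3 — r_{ij} = s_{ij} / (s_i · s_j):
  r[U,U] = 1 (diagonal).
  r[U,V] = 4.9 / (2.2804 · 2.7019) = 4.9 / 6.1612 = 0.7953
  r[V,V] = 1 (diagonal).

R is symmetric with unit diagonal. Assembling:

R = [[1, 0.7953],
 [0.7953, 1]]


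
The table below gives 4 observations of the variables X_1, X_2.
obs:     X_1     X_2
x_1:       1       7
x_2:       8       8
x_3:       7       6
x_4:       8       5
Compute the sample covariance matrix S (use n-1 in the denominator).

Step 1 — column means:
  mean(X_1) = (1 + 8 + 7 + 8) / 4 = 24/4 = 6
  mean(X_2) = (7 + 8 + 6 + 5) / 4 = 26/4 = 6.5

Step 2 — sample covariance S[i,j] = (1/(n-1)) · Σ_k (x_{k,i} - mean_i) · (x_{k,j} - mean_j), with n-1 = 3.
  S[X_1,X_1] = ((-5)·(-5) + (2)·(2) + (1)·(1) + (2)·(2)) / 3 = 34/3 = 11.3333
  S[X_1,X_2] = ((-5)·(0.5) + (2)·(1.5) + (1)·(-0.5) + (2)·(-1.5)) / 3 = -3/3 = -1
  S[X_2,X_2] = ((0.5)·(0.5) + (1.5)·(1.5) + (-0.5)·(-0.5) + (-1.5)·(-1.5)) / 3 = 5/3 = 1.6667

S is symmetric (S[j,i] = S[i,j]). Assembling:

S = [[11.3333, -1],
 [-1, 1.6667]]


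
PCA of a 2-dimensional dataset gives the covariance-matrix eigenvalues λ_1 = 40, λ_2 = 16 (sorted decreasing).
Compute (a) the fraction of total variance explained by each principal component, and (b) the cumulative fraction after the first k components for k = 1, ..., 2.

Step 1 — total variance = trace(Sigma) = Σ λ_i = 40 + 16 = 56.

Step 2 — fraction explained by component i = λ_i / Σ λ:
  PC1: 40/56 = 0.7143
  PC2: 16/56 = 0.2857

Step 3 — cumulative fraction after k components = (λ_1 + ... + λ_k) / Σ λ:
  k = 1: 40/56 = 0.7143
  k = 2: (40 + 16)/56 = 56/56 = 1

Summary (fraction, with percent):

explained: PC1 0.7143 (71.43%), PC2 0.2857 (28.57%);  cumulative: 0.7143, 1


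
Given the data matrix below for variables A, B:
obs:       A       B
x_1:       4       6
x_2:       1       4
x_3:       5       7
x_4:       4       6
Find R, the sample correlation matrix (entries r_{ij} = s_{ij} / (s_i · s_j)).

Step 1 — column means:
  mean(A) = (4 + 1 + 5 + 4) / 4 = 14/4 = 3.5
  mean(B) = (6 + 4 + 7 + 6) / 4 = 23/4 = 5.75

Step 2 — sample variances and covariances s[i,j] = (1/(n-1)) · Σ_k (x_{k,i} - mean_i) · (x_{k,j} - mean_j), with n-1 = 3:
  s[A,A] = ((0.5)·(0.5) + (-2.5)·(-2.5) + (1.5)·(1.5) + (0.5)·(0.5)) / 3 = 9/3 = 3
  s[A,B] = ((0.5)·(0.25) + (-2.5)·(-1.75) + (1.5)·(1.25) + (0.5)·(0.25)) / 3 = 6.5/3 = 2.1667
  s[B,B] = ((0.25)·(0.25) + (-1.75)·(-1.75) + (1.25)·(1.25) + (0.25)·(0.25)) / 3 = 4.75/3 = 1.5833
  Sample standard deviations s_i = √(s[i,i]):
  s(A) = √(3) = 1.7321
  s(B) = √(1.5833) = 1.2583

Step 3 — r_{ij} = s_{ij} / (s_i · s_j):
  r[A,A] = 1 (diagonal).
  r[A,B] = 2.1667 / (1.7321 · 1.2583) = 2.1667 / 2.1794 = 0.9941
  r[B,B] = 1 (diagonal).

R is symmetric with unit diagonal. Assembling:

R = [[1, 0.9941],
 [0.9941, 1]]


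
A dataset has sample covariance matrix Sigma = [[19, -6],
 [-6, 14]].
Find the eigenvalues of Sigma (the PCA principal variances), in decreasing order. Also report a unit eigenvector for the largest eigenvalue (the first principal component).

Step 1 — characteristic polynomial of 2×2 Sigma:
  det(Sigma - λI) = λ² - trace · λ + det = 0.
  trace = 19 + 14 = 33, det = 19·14 - (-6)² = 230.
Step 2 — discriminant:
  Δ = trace² - 4·det = 1089 - 920 = 169.
Step 3 — eigenvalues:
  λ = (trace ± √Δ)/2 = (33 ± 13)/2,
  λ_1 = 23,  λ_2 = 10.

Step 4 — unit eigenvector for λ_1: solve (Sigma - λ_1 I)v = 0. First row:
  (19 - 23)·v_x + (-6)·v_y = 0, i.e. (-4)·v_x + (-6)·v_y = 0,
  so v ∝ (b, λ_1 - a) = (-6, 4); multiply by -1 so the first entry is positive: u = (6, -4).
  ||u|| = √((6)² + (-4)²) = √(52) ≈ 7.2111,
  v_1 = u/||u|| ≈ (0.8321, -0.5547) (||v_1|| = 1).

λ_1 = 23,  λ_2 = 10;  v_1 ≈ (0.8321, -0.5547)


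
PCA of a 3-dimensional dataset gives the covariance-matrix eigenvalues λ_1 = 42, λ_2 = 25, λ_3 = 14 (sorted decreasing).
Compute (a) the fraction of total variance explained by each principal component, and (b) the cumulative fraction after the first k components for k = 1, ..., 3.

Step 1 — total variance = trace(Sigma) = Σ λ_i = 42 + 25 + 14 = 81.

Step 2 — fraction explained by component i = λ_i / Σ λ:
  PC1: 42/81 = 0.5185
  PC2: 25/81 = 0.3086
  PC3: 14/81 = 0.1728

Step 3 — cumulative fraction after k components = (λ_1 + ... + λ_k) / Σ λ:
  k = 1: 42/81 = 0.5185
  k = 2: (42 + 25)/81 = 67/81 = 0.8272
  k = 3: (42 + 25 + 14)/81 = 81/81 = 1

Summary (fraction, with percent):

explained: PC1 0.5185 (51.85%), PC2 0.3086 (30.86%), PC3 0.1728 (17.28%);  cumulative: 0.5185, 0.8272, 1


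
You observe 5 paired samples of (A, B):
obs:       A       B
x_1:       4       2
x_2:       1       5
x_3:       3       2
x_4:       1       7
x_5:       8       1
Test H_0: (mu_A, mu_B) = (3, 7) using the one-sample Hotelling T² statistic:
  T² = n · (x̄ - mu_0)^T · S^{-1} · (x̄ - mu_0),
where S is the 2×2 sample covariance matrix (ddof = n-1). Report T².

Step 1 — sample mean vector:
  mean(A) = (4 + 1 + 3 + 1 + 8) / 5 = 17/5 = 3.4
  mean(B) = (2 + 5 + 2 + 7 + 1) / 5 = 17/5 = 3.4
  x̄ = (3.4, 3.4),  deviation x̄ - mu_0 = (3.4, 3.4) - (3, 7) = (0.4, -3.6).

Step 2 — sample covariance matrix, S[i,j] = (1/(n-1)) · Σ_k (x_{k,i} - mean_i) · (x_{k,j} - mean_j), divisor n-1 = 4:
  S[A,A] = ((0.6)·(0.6) + (-2.4)·(-2.4) + (-0.4)·(-0.4) + (-2.4)·(-2.4) + (4.6)·(4.6)) / 4 = 33.2/4 = 8.3
  S[A,B] = ((0.6)·(-1.4) + (-2.4)·(1.6) + (-0.4)·(-1.4) + (-2.4)·(3.6) + (4.6)·(-2.4)) / 4 = -23.8/4 = -5.95
  S[B,B] = ((-1.4)·(-1.4) + (1.6)·(1.6) + (-1.4)·(-1.4) + (3.6)·(3.6) + (-2.4)·(-2.4)) / 4 = 25.2/4 = 6.3
  S = [[8.3, -5.95],
 [-5.95, 6.3]].

Step 3 — invert S. det(S) = 8.3·6.3 - (-5.95)² = 16.8875.
  S^{-1} = (1/det) · [[d, -b], [-b, a]] = [[0.3731, 0.3523],
 [0.3523, 0.4915]].

Step 4 — quadratic form (x̄ - mu_0)^T · S^{-1} · (x̄ - mu_0):
  S^{-1} · (x̄ - mu_0) = (-1.1192, -1.6284),
  (x̄ - mu_0)^T · [...] = (0.4)·(-1.1192) + (-3.6)·(-1.6284) = 5.4147.

Step 5 — scale by n: T² = 5 · 5.4147 = 27.0733.

T² ≈ 27.0733


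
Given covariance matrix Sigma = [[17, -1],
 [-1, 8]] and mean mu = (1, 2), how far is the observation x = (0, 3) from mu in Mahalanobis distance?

Step 1 — centre the observation: (x - mu) = (-1, 1).

Step 2 — invert Sigma. det(Sigma) = 17·8 - (-1)² = 135.
  Sigma^{-1} = (1/det) · [[d, -b], [-b, a]] = [[0.0593, 0.0074],
 [0.0074, 0.1259]].

Step 3 — form the quadratic (x - mu)^T · Sigma^{-1} · (x - mu):
  Sigma^{-1} · (x - mu) = (-0.0519, 0.1185).
  (x - mu)^T · [Sigma^{-1} · (x - mu)] = (-1)·(-0.0519) + (1)·(0.1185) = 0.1704.

Step 4 — take square root: d = √(0.1704) ≈ 0.4128.

d(x, mu) = √(0.1704) ≈ 0.4128


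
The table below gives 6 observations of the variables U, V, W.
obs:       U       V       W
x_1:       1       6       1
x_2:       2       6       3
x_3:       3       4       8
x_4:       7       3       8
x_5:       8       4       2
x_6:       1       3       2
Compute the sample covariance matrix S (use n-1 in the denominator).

Step 1 — column means:
  mean(U) = (1 + 2 + 3 + 7 + 8 + 1) / 6 = 22/6 = 3.6667
  mean(V) = (6 + 6 + 4 + 3 + 4 + 3) / 6 = 26/6 = 4.3333
  mean(W) = (1 + 3 + 8 + 8 + 2 + 2) / 6 = 24/6 = 4

Step 2 — sample covariance S[i,j] = (1/(n-1)) · Σ_k (x_{k,i} - mean_i) · (x_{k,j} - mean_j), with n-1 = 5.
  S[U,U] = ((-2.6667)·(-2.6667) + (-1.6667)·(-1.6667) + (-0.6667)·(-0.6667) + (3.3333)·(3.3333) + (4.3333)·(4.3333) + (-2.6667)·(-2.6667)) / 5 = 47.3333/5 = 9.4667
  S[U,V] = ((-2.6667)·(1.6667) + (-1.6667)·(1.6667) + (-0.6667)·(-0.3333) + (3.3333)·(-1.3333) + (4.3333)·(-0.3333) + (-2.6667)·(-1.3333)) / 5 = -9.3333/5 = -1.8667
  S[U,W] = ((-2.6667)·(-3) + (-1.6667)·(-1) + (-0.6667)·(4) + (3.3333)·(4) + (4.3333)·(-2) + (-2.6667)·(-2)) / 5 = 17/5 = 3.4
  S[V,V] = ((1.6667)·(1.6667) + (1.6667)·(1.6667) + (-0.3333)·(-0.3333) + (-1.3333)·(-1.3333) + (-0.3333)·(-0.3333) + (-1.3333)·(-1.3333)) / 5 = 9.3333/5 = 1.8667
  S[V,W] = ((1.6667)·(-3) + (1.6667)·(-1) + (-0.3333)·(4) + (-1.3333)·(4) + (-0.3333)·(-2) + (-1.3333)·(-2)) / 5 = -10/5 = -2
  S[W,W] = ((-3)·(-3) + (-1)·(-1) + (4)·(4) + (4)·(4) + (-2)·(-2) + (-2)·(-2)) / 5 = 50/5 = 10

S is symmetric (S[j,i] = S[i,j]). Assembling:

S = [[9.4667, -1.8667, 3.4],
 [-1.8667, 1.8667, -2],
 [3.4, -2, 10]]


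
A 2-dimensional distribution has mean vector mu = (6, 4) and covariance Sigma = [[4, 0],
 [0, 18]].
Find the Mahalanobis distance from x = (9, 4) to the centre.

Step 1 — centre the observation: (x - mu) = (3, 0).

Step 2 — invert Sigma. det(Sigma) = 4·18 - (0)² = 72.
  Sigma^{-1} = (1/det) · [[d, -b], [-b, a]] = [[0.25, 0],
 [0, 0.0556]].

Step 3 — form the quadratic (x - mu)^T · Sigma^{-1} · (x - mu):
  Sigma^{-1} · (x - mu) = (0.75, 0).
  (x - mu)^T · [Sigma^{-1} · (x - mu)] = (3)·(0.75) + (0)·(0) = 2.25.

Step 4 — take square root: d = √(2.25) ≈ 1.5.

d(x, mu) = √(2.25) ≈ 1.5


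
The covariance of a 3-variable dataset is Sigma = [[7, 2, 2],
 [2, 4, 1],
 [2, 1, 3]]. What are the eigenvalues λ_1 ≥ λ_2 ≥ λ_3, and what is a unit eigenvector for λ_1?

Step 1 — characteristic polynomial p(λ) = det(λI - Sigma) = λ³ - tr·λ² + c_1·λ - det, where tr = trace, c_1 = sum of the principal 2×2 minors, det = det(Sigma):
  tr = 7 + 4 + 3 = 14,
  c_1 = (7·4 - (2)²) + (7·3 - (2)²) + (4·3 - (1)²) = 24 + 17 + 11 = 52,
  det = 7·(4·3 - (1)²) - (2)·((2)·3 - (1)·(2)) + (2)·((2)·(1) - 4·(2)) = 7·(11) - (2)·(4) + (2)·(-6) = 57.
  So p(λ) = λ³ - 14λ² + 52λ - 57.
Step 2 — look for an integer root (rational root theorem: any rational root is an integer divisor of 57). Testing λ = 3:
  p(3) = 27 - 126 + 156 - 57 = 0  ✓
  Dividing out (λ - 3): p(λ) = (λ - 3)(λ² - 11λ + 19).
Step 3 — remaining eigenvalues from the quadratic λ² - 11λ + 19 = 0:
  Δ = 11² - 4·19 = 121 - 76 = 45,  λ = (11 ± √45)/2 = (11 ± 6.7082)/2 ≈ 8.8541 or 2.1459.
  Sorted: λ_1 = 8.8541,  λ_2 = 3,  λ_3 = 2.1459  (check: sum = 14 = tr ✓).

Step 4 — unit eigenvector for λ_1 ≈ 8.8541: v spans the null space of (Sigma - λ_1 I), whose rows are
  r_1 = (-1.8541, 2, 2),  r_2 = (2, -4.8541, 1),  r_3 = (2, 1, -5.8541).
  v is orthogonal to every row, so take v ∝ r_1 × r_2 = ((2)·(1) - (2)·(-4.8541), (2)·(2) - (-1.8541)·(1), (-1.8541)·(-4.8541) - (2)·(2)) ≈ (11.7082, 5.8541, 5).
  Let u = (11.7082, 5.8541, 5).
  ||u|| = √((11.7082)² + (5.8541)² + (5)²) = √(196.3525) ≈ 14.0126,  v_1 = u/||u|| ≈ (0.8355, 0.4178, 0.3568) (||v_1|| = 1).

λ_1 = 8.8541,  λ_2 = 3,  λ_3 = 2.1459;  v_1 ≈ (0.8355, 0.4178, 0.3568)


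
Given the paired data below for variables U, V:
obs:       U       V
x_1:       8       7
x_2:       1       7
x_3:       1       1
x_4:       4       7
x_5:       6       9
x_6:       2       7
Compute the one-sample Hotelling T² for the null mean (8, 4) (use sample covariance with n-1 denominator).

Step 1 — sample mean vector:
  mean(U) = (8 + 1 + 1 + 4 + 6 + 2) / 6 = 22/6 = 3.6667
  mean(V) = (7 + 7 + 1 + 7 + 9 + 7) / 6 = 38/6 = 6.3333
  x̄ = (3.6667, 6.3333),  deviation x̄ - mu_0 = (3.6667, 6.3333) - (8, 4) = (-4.3333, 2.3333).

Step 2 — sample covariance matrix, S[i,j] = (1/(n-1)) · Σ_k (x_{k,i} - mean_i) · (x_{k,j} - mean_j), divisor n-1 = 5:
  S[U,U] = ((4.3333)·(4.3333) + (-2.6667)·(-2.6667) + (-2.6667)·(-2.6667) + (0.3333)·(0.3333) + (2.3333)·(2.3333) + (-1.6667)·(-1.6667)) / 5 = 41.3333/5 = 8.2667
  S[U,V] = ((4.3333)·(0.6667) + (-2.6667)·(0.6667) + (-2.6667)·(-5.3333) + (0.3333)·(0.6667) + (2.3333)·(2.6667) + (-1.6667)·(0.6667)) / 5 = 20.6667/5 = 4.1333
  S[V,V] = ((0.6667)·(0.6667) + (0.6667)·(0.6667) + (-5.3333)·(-5.3333) + (0.6667)·(0.6667) + (2.6667)·(2.6667) + (0.6667)·(0.6667)) / 5 = 37.3333/5 = 7.4667
  S = [[8.2667, 4.1333],
 [4.1333, 7.4667]].

Step 3 — invert S. det(S) = 8.2667·7.4667 - (4.1333)² = 44.64.
  S^{-1} = (1/det) · [[d, -b], [-b, a]] = [[0.1673, -0.0926],
 [-0.0926, 0.1852]].

Step 4 — quadratic form (x̄ - mu_0)^T · S^{-1} · (x̄ - mu_0):
  S^{-1} · (x̄ - mu_0) = (-0.9409, 0.8333),
  (x̄ - mu_0)^T · [...] = (-4.3333)·(-0.9409) + (2.3333)·(0.8333) = 6.0215.

Step 5 — scale by n: T² = 6 · 6.0215 = 36.129.

T² ≈ 36.129


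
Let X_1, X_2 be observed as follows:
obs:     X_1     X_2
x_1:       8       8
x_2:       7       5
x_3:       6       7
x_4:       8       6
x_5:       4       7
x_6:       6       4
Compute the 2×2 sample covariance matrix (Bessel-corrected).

Step 1 — column means:
  mean(X_1) = (8 + 7 + 6 + 8 + 4 + 6) / 6 = 39/6 = 6.5
  mean(X_2) = (8 + 5 + 7 + 6 + 7 + 4) / 6 = 37/6 = 6.1667

Step 2 — sample covariance S[i,j] = (1/(n-1)) · Σ_k (x_{k,i} - mean_i) · (x_{k,j} - mean_j), with n-1 = 5.
  S[X_1,X_1] = ((1.5)·(1.5) + (0.5)·(0.5) + (-0.5)·(-0.5) + (1.5)·(1.5) + (-2.5)·(-2.5) + (-0.5)·(-0.5)) / 5 = 11.5/5 = 2.3
  S[X_1,X_2] = ((1.5)·(1.8333) + (0.5)·(-1.1667) + (-0.5)·(0.8333) + (1.5)·(-0.1667) + (-2.5)·(0.8333) + (-0.5)·(-2.1667)) / 5 = 0.5/5 = 0.1
  S[X_2,X_2] = ((1.8333)·(1.8333) + (-1.1667)·(-1.1667) + (0.8333)·(0.8333) + (-0.1667)·(-0.1667) + (0.8333)·(0.8333) + (-2.1667)·(-2.1667)) / 5 = 10.8333/5 = 2.1667

S is symmetric (S[j,i] = S[i,j]). Assembling:

S = [[2.3, 0.1],
 [0.1, 2.1667]]


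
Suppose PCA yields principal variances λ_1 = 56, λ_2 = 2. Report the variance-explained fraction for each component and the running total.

Step 1 — total variance = trace(Sigma) = Σ λ_i = 56 + 2 = 58.

Step 2 — fraction explained by component i = λ_i / Σ λ:
  PC1: 56/58 = 0.9655
  PC2: 2/58 = 0.0345

Step 3 — cumulative fraction after k components = (λ_1 + ... + λ_k) / Σ λ:
  k = 1: 56/58 = 0.9655
  k = 2: (56 + 2)/58 = 58/58 = 1

Summary (fraction, with percent):

explained: PC1 0.9655 (96.55%), PC2 0.0345 (3.45%);  cumulative: 0.9655, 1


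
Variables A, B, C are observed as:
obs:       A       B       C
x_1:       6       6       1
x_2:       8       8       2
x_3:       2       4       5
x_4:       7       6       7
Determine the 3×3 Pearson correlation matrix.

Step 1 — column means:
  mean(A) = (6 + 8 + 2 + 7) / 4 = 23/4 = 5.75
  mean(B) = (6 + 8 + 4 + 6) / 4 = 24/4 = 6
  mean(C) = (1 + 2 + 5 + 7) / 4 = 15/4 = 3.75

Step 2 — sample variances and covariances s[i,j] = (1/(n-1)) · Σ_k (x_{k,i} - mean_i) · (x_{k,j} - mean_j), with n-1 = 3:
  s[A,A] = ((0.25)·(0.25) + (2.25)·(2.25) + (-3.75)·(-3.75) + (1.25)·(1.25)) / 3 = 20.75/3 = 6.9167
  s[A,B] = ((0.25)·(0) + (2.25)·(2) + (-3.75)·(-2) + (1.25)·(0)) / 3 = 12/3 = 4
  s[A,C] = ((0.25)·(-2.75) + (2.25)·(-1.75) + (-3.75)·(1.25) + (1.25)·(3.25)) / 3 = -5.25/3 = -1.75
  s[B,B] = ((0)·(0) + (2)·(2) + (-2)·(-2) + (0)·(0)) / 3 = 8/3 = 2.6667
  s[B,C] = ((0)·(-2.75) + (2)·(-1.75) + (-2)·(1.25) + (0)·(3.25)) / 3 = -6/3 = -2
  s[C,C] = ((-2.75)·(-2.75) + (-1.75)·(-1.75) + (1.25)·(1.25) + (3.25)·(3.25)) / 3 = 22.75/3 = 7.5833
  Sample standard deviations s_i = √(s[i,i]):
  s(A) = √(6.9167) = 2.63
  s(B) = √(2.6667) = 1.633
  s(C) = √(7.5833) = 2.7538

Step 3 — r_{ij} = s_{ij} / (s_i · s_j):
  r[A,A] = 1 (diagonal).
  r[A,B] = 4 / (2.63 · 1.633) = 4 / 4.2947 = 0.9314
  r[A,C] = -1.75 / (2.63 · 2.7538) = -1.75 / 7.2423 = -0.2416
  r[B,B] = 1 (diagonal).
  r[B,C] = -2 / (1.633 · 2.7538) = -2 / 4.4969 = -0.4447
  r[C,C] = 1 (diagonal).

R is symmetric with unit diagonal. Assembling:

R = [[1, 0.9314, -0.2416],
 [0.9314, 1, -0.4447],
 [-0.2416, -0.4447, 1]]


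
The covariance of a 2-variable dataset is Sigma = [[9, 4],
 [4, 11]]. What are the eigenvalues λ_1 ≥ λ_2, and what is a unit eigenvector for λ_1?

Step 1 — characteristic polynomial of 2×2 Sigma:
  det(Sigma - λI) = λ² - trace · λ + det = 0.
  trace = 9 + 11 = 20, det = 9·11 - (4)² = 83.
Step 2 — discriminant:
  Δ = trace² - 4·det = 400 - 332 = 68.
Step 3 — eigenvalues:
  λ = (trace ± √Δ)/2 = (20 ± 8.2462)/2,
  λ_1 = 14.1231,  λ_2 = 5.8769.

Step 4 — unit eigenvector for λ_1: solve (Sigma - λ_1 I)v = 0. First row:
  (9 - 14.1231)·v_x + (4)·v_y = 0, i.e. (-5.1231)·v_x + (4)·v_y = 0,
  so v ∝ (b, λ_1 - a) = (4, 5.1231) = u.
  ||u|| = √((4)² + (5.1231)²) = √(42.2462) ≈ 6.4997,
  v_1 = u/||u|| ≈ (0.6154, 0.7882) (||v_1|| = 1).

λ_1 = 14.1231,  λ_2 = 5.8769;  v_1 ≈ (0.6154, 0.7882)


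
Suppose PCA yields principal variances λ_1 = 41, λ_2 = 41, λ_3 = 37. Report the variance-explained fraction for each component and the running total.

Step 1 — total variance = trace(Sigma) = Σ λ_i = 41 + 41 + 37 = 119.

Step 2 — fraction explained by component i = λ_i / Σ λ:
  PC1: 41/119 = 0.3445
  PC2: 41/119 = 0.3445
  PC3: 37/119 = 0.3109

Step 3 — cumulative fraction after k components = (λ_1 + ... + λ_k) / Σ λ:
  k = 1: 41/119 = 0.3445
  k = 2: (41 + 41)/119 = 82/119 = 0.6891
  k = 3: (41 + 41 + 37)/119 = 119/119 = 1

Summary (fraction, with percent):

explained: PC1 0.3445 (34.45%), PC2 0.3445 (34.45%), PC3 0.3109 (31.09%);  cumulative: 0.3445, 0.6891, 1


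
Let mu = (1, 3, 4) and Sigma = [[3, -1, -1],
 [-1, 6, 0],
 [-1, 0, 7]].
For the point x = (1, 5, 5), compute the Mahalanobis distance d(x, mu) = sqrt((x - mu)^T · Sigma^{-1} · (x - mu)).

Step 1 — centre the observation: (x - mu) = (0, 2, 1).

Step 2 — invert Sigma (cofactor / det for 3×3, or solve directly):
  Sigma^{-1} = [[0.3717, 0.0619, 0.0531],
 [0.0619, 0.177, 0.0088],
 [0.0531, 0.0088, 0.1504]].

Step 3 — form the quadratic (x - mu)^T · Sigma^{-1} · (x - mu):
  Sigma^{-1} · (x - mu) = (0.177, 0.3628, 0.1681).
  (x - mu)^T · [Sigma^{-1} · (x - mu)] = (0)·(0.177) + (2)·(0.3628) + (1)·(0.1681) = 0.8938.

Step 4 — take square root: d = √(0.8938) ≈ 0.9454.

d(x, mu) = √(0.8938) ≈ 0.9454


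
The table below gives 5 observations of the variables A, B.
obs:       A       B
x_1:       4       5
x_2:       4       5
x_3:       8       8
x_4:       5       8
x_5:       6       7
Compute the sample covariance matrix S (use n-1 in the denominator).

Step 1 — column means:
  mean(A) = (4 + 4 + 8 + 5 + 6) / 5 = 27/5 = 5.4
  mean(B) = (5 + 5 + 8 + 8 + 7) / 5 = 33/5 = 6.6

Step 2 — sample covariance S[i,j] = (1/(n-1)) · Σ_k (x_{k,i} - mean_i) · (x_{k,j} - mean_j), with n-1 = 4.
  S[A,A] = ((-1.4)·(-1.4) + (-1.4)·(-1.4) + (2.6)·(2.6) + (-0.4)·(-0.4) + (0.6)·(0.6)) / 4 = 11.2/4 = 2.8
  S[A,B] = ((-1.4)·(-1.6) + (-1.4)·(-1.6) + (2.6)·(1.4) + (-0.4)·(1.4) + (0.6)·(0.4)) / 4 = 7.8/4 = 1.95
  S[B,B] = ((-1.6)·(-1.6) + (-1.6)·(-1.6) + (1.4)·(1.4) + (1.4)·(1.4) + (0.4)·(0.4)) / 4 = 9.2/4 = 2.3

S is symmetric (S[j,i] = S[i,j]). Assembling:

S = [[2.8, 1.95],
 [1.95, 2.3]]


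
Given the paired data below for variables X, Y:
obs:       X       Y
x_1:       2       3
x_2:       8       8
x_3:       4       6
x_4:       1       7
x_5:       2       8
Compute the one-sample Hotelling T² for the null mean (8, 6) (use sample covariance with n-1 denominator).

Step 1 — sample mean vector:
  mean(X) = (2 + 8 + 4 + 1 + 2) / 5 = 17/5 = 3.4
  mean(Y) = (3 + 8 + 6 + 7 + 8) / 5 = 32/5 = 6.4
  x̄ = (3.4, 6.4),  deviation x̄ - mu_0 = (3.4, 6.4) - (8, 6) = (-4.6, 0.4).

Step 2 — sample covariance matrix, S[i,j] = (1/(n-1)) · Σ_k (x_{k,i} - mean_i) · (x_{k,j} - mean_j), divisor n-1 = 4:
  S[X,X] = ((-1.4)·(-1.4) + (4.6)·(4.6) + (0.6)·(0.6) + (-2.4)·(-2.4) + (-1.4)·(-1.4)) / 4 = 31.2/4 = 7.8
  S[X,Y] = ((-1.4)·(-3.4) + (4.6)·(1.6) + (0.6)·(-0.4) + (-2.4)·(0.6) + (-1.4)·(1.6)) / 4 = 8.2/4 = 2.05
  S[Y,Y] = ((-3.4)·(-3.4) + (1.6)·(1.6) + (-0.4)·(-0.4) + (0.6)·(0.6) + (1.6)·(1.6)) / 4 = 17.2/4 = 4.3
  S = [[7.8, 2.05],
 [2.05, 4.3]].

Step 3 — invert S. det(S) = 7.8·4.3 - (2.05)² = 29.3375.
  S^{-1} = (1/det) · [[d, -b], [-b, a]] = [[0.1466, -0.0699],
 [-0.0699, 0.2659]].

Step 4 — quadratic form (x̄ - mu_0)^T · S^{-1} · (x̄ - mu_0):
  S^{-1} · (x̄ - mu_0) = (-0.7022, 0.4278),
  (x̄ - mu_0)^T · [...] = (-4.6)·(-0.7022) + (0.4)·(0.4278) = 3.4011.

Step 5 — scale by n: T² = 5 · 3.4011 = 17.0055.

T² ≈ 17.0055


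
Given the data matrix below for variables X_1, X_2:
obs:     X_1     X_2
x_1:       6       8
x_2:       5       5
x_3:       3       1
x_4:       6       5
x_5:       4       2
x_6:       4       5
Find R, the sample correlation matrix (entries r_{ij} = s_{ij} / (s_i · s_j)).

Step 1 — column means:
  mean(X_1) = (6 + 5 + 3 + 6 + 4 + 4) / 6 = 28/6 = 4.6667
  mean(X_2) = (8 + 5 + 1 + 5 + 2 + 5) / 6 = 26/6 = 4.3333

Step 2 — sample variances and covariances s[i,j] = (1/(n-1)) · Σ_k (x_{k,i} - mean_i) · (x_{k,j} - mean_j), with n-1 = 5:
  s[X_1,X_1] = ((1.3333)·(1.3333) + (0.3333)·(0.3333) + (-1.6667)·(-1.6667) + (1.3333)·(1.3333) + (-0.6667)·(-0.6667) + (-0.6667)·(-0.6667)) / 5 = 7.3333/5 = 1.4667
  s[X_1,X_2] = ((1.3333)·(3.6667) + (0.3333)·(0.6667) + (-1.6667)·(-3.3333) + (1.3333)·(0.6667) + (-0.6667)·(-2.3333) + (-0.6667)·(0.6667)) / 5 = 12.6667/5 = 2.5333
  s[X_2,X_2] = ((3.6667)·(3.6667) + (0.6667)·(0.6667) + (-3.3333)·(-3.3333) + (0.6667)·(0.6667) + (-2.3333)·(-2.3333) + (0.6667)·(0.6667)) / 5 = 31.3333/5 = 6.2667
  Sample standard deviations s_i = √(s[i,i]):
  s(X_1) = √(1.4667) = 1.2111
  s(X_2) = √(6.2667) = 2.5033

Step 3 — r_{ij} = s_{ij} / (s_i · s_j):
  r[X_1,X_1] = 1 (diagonal).
  r[X_1,X_2] = 2.5333 / (1.2111 · 2.5033) = 2.5333 / 3.0317 = 0.8356
  r[X_2,X_2] = 1 (diagonal).

R is symmetric with unit diagonal. Assembling:

R = [[1, 0.8356],
 [0.8356, 1]]


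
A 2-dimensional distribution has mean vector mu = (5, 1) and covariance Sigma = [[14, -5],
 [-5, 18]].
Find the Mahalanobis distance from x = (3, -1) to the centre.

Step 1 — centre the observation: (x - mu) = (-2, -2).

Step 2 — invert Sigma. det(Sigma) = 14·18 - (-5)² = 227.
  Sigma^{-1} = (1/det) · [[d, -b], [-b, a]] = [[0.0793, 0.022],
 [0.022, 0.0617]].

Step 3 — form the quadratic (x - mu)^T · Sigma^{-1} · (x - mu):
  Sigma^{-1} · (x - mu) = (-0.2026, -0.1674).
  (x - mu)^T · [Sigma^{-1} · (x - mu)] = (-2)·(-0.2026) + (-2)·(-0.1674) = 0.7401.

Step 4 — take square root: d = √(0.7401) ≈ 0.8603.

d(x, mu) = √(0.7401) ≈ 0.8603


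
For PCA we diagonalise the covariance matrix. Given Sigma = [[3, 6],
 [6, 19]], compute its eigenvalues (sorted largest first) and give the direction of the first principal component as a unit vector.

Step 1 — characteristic polynomial of 2×2 Sigma:
  det(Sigma - λI) = λ² - trace · λ + det = 0.
  trace = 3 + 19 = 22, det = 3·19 - (6)² = 21.
Step 2 — discriminant:
  Δ = trace² - 4·det = 484 - 84 = 400.
Step 3 — eigenvalues:
  λ = (trace ± √Δ)/2 = (22 ± 20)/2,
  λ_1 = 21,  λ_2 = 1.

Step 4 — unit eigenvector for λ_1: solve (Sigma - λ_1 I)v = 0. First row:
  (3 - 21)·v_x + (6)·v_y = 0, i.e. (-18)·v_x + (6)·v_y = 0,
  so v ∝ (b, λ_1 - a) = (6, 18) = u.
  ||u|| = √((6)² + (18)²) = √(360) ≈ 18.9737,
  v_1 = u/||u|| ≈ (0.3162, 0.9487) (||v_1|| = 1).

λ_1 = 21,  λ_2 = 1;  v_1 ≈ (0.3162, 0.9487)


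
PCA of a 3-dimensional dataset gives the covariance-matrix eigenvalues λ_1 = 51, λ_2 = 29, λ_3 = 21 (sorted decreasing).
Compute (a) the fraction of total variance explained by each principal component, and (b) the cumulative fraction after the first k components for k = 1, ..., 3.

Step 1 — total variance = trace(Sigma) = Σ λ_i = 51 + 29 + 21 = 101.

Step 2 — fraction explained by component i = λ_i / Σ λ:
  PC1: 51/101 = 0.505
  PC2: 29/101 = 0.2871
  PC3: 21/101 = 0.2079

Step 3 — cumulative fraction after k components = (λ_1 + ... + λ_k) / Σ λ:
  k = 1: 51/101 = 0.505
  k = 2: (51 + 29)/101 = 80/101 = 0.7921
  k = 3: (51 + 29 + 21)/101 = 101/101 = 1

Summary (fraction, with percent):

explained: PC1 0.505 (50.5%), PC2 0.2871 (28.71%), PC3 0.2079 (20.79%);  cumulative: 0.505, 0.7921, 1


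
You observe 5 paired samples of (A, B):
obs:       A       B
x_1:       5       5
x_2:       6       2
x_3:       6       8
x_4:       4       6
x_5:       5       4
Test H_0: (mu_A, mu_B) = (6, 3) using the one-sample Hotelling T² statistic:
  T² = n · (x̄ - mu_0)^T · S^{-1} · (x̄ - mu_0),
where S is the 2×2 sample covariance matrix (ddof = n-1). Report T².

Step 1 — sample mean vector:
  mean(A) = (5 + 6 + 6 + 4 + 5) / 5 = 26/5 = 5.2
  mean(B) = (5 + 2 + 8 + 6 + 4) / 5 = 25/5 = 5
  x̄ = (5.2, 5),  deviation x̄ - mu_0 = (5.2, 5) - (6, 3) = (-0.8, 2).

Step 2 — sample covariance matrix, S[i,j] = (1/(n-1)) · Σ_k (x_{k,i} - mean_i) · (x_{k,j} - mean_j), divisor n-1 = 4:
  S[A,A] = ((-0.2)·(-0.2) + (0.8)·(0.8) + (0.8)·(0.8) + (-1.2)·(-1.2) + (-0.2)·(-0.2)) / 4 = 2.8/4 = 0.7
  S[A,B] = ((-0.2)·(0) + (0.8)·(-3) + (0.8)·(3) + (-1.2)·(1) + (-0.2)·(-1)) / 4 = -1/4 = -0.25
  S[B,B] = ((0)·(0) + (-3)·(-3) + (3)·(3) + (1)·(1) + (-1)·(-1)) / 4 = 20/4 = 5
  S = [[0.7, -0.25],
 [-0.25, 5]].

Step 3 — invert S. det(S) = 0.7·5 - (-0.25)² = 3.4375.
  S^{-1} = (1/det) · [[d, -b], [-b, a]] = [[1.4545, 0.0727],
 [0.0727, 0.2036]].

Step 4 — quadratic form (x̄ - mu_0)^T · S^{-1} · (x̄ - mu_0):
  S^{-1} · (x̄ - mu_0) = (-1.0182, 0.3491),
  (x̄ - mu_0)^T · [...] = (-0.8)·(-1.0182) + (2)·(0.3491) = 1.5127.

Step 5 — scale by n: T² = 5 · 1.5127 = 7.5636.

T² ≈ 7.5636


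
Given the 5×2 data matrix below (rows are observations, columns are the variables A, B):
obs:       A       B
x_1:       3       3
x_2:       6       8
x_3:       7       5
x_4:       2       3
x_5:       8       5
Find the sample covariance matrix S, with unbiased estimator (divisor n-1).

Step 1 — column means:
  mean(A) = (3 + 6 + 7 + 2 + 8) / 5 = 26/5 = 5.2
  mean(B) = (3 + 8 + 5 + 3 + 5) / 5 = 24/5 = 4.8

Step 2 — sample covariance S[i,j] = (1/(n-1)) · Σ_k (x_{k,i} - mean_i) · (x_{k,j} - mean_j), with n-1 = 4.
  S[A,A] = ((-2.2)·(-2.2) + (0.8)·(0.8) + (1.8)·(1.8) + (-3.2)·(-3.2) + (2.8)·(2.8)) / 4 = 26.8/4 = 6.7
  S[A,B] = ((-2.2)·(-1.8) + (0.8)·(3.2) + (1.8)·(0.2) + (-3.2)·(-1.8) + (2.8)·(0.2)) / 4 = 13.2/4 = 3.3
  S[B,B] = ((-1.8)·(-1.8) + (3.2)·(3.2) + (0.2)·(0.2) + (-1.8)·(-1.8) + (0.2)·(0.2)) / 4 = 16.8/4 = 4.2

S is symmetric (S[j,i] = S[i,j]). Assembling:

S = [[6.7, 3.3],
 [3.3, 4.2]]


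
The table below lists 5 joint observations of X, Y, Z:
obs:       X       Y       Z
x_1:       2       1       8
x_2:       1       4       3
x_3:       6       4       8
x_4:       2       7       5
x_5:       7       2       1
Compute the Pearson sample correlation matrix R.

Step 1 — column means:
  mean(X) = (2 + 1 + 6 + 2 + 7) / 5 = 18/5 = 3.6
  mean(Y) = (1 + 4 + 4 + 7 + 2) / 5 = 18/5 = 3.6
  mean(Z) = (8 + 3 + 8 + 5 + 1) / 5 = 25/5 = 5

Step 2 — sample variances and covariances s[i,j] = (1/(n-1)) · Σ_k (x_{k,i} - mean_i) · (x_{k,j} - mean_j), with n-1 = 4:
  s[X,X] = ((-1.6)·(-1.6) + (-2.6)·(-2.6) + (2.4)·(2.4) + (-1.6)·(-1.6) + (3.4)·(3.4)) / 4 = 29.2/4 = 7.3
  s[X,Y] = ((-1.6)·(-2.6) + (-2.6)·(0.4) + (2.4)·(0.4) + (-1.6)·(3.4) + (3.4)·(-1.6)) / 4 = -6.8/4 = -1.7
  s[X,Z] = ((-1.6)·(3) + (-2.6)·(-2) + (2.4)·(3) + (-1.6)·(0) + (3.4)·(-4)) / 4 = -6/4 = -1.5
  s[Y,Y] = ((-2.6)·(-2.6) + (0.4)·(0.4) + (0.4)·(0.4) + (3.4)·(3.4) + (-1.6)·(-1.6)) / 4 = 21.2/4 = 5.3
  s[Y,Z] = ((-2.6)·(3) + (0.4)·(-2) + (0.4)·(3) + (3.4)·(0) + (-1.6)·(-4)) / 4 = -1/4 = -0.25
  s[Z,Z] = ((3)·(3) + (-2)·(-2) + (3)·(3) + (0)·(0) + (-4)·(-4)) / 4 = 38/4 = 9.5
  Sample standard deviations s_i = √(s[i,i]):
  s(X) = √(7.3) = 2.7019
  s(Y) = √(5.3) = 2.3022
  s(Z) = √(9.5) = 3.0822

Step 3 — r_{ij} = s_{ij} / (s_i · s_j):
  r[X,X] = 1 (diagonal).
  r[X,Y] = -1.7 / (2.7019 · 2.3022) = -1.7 / 6.2201 = -0.2733
  r[X,Z] = -1.5 / (2.7019 · 3.0822) = -1.5 / 8.3277 = -0.1801
  r[Y,Y] = 1 (diagonal).
  r[Y,Z] = -0.25 / (2.3022 · 3.0822) = -0.25 / 7.0958 = -0.0352
  r[Z,Z] = 1 (diagonal).

R is symmetric with unit diagonal. Assembling:

R = [[1, -0.2733, -0.1801],
 [-0.2733, 1, -0.0352],
 [-0.1801, -0.0352, 1]]


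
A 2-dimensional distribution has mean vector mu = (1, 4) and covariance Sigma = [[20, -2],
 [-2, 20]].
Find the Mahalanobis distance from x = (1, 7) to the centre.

Step 1 — centre the observation: (x - mu) = (0, 3).

Step 2 — invert Sigma. det(Sigma) = 20·20 - (-2)² = 396.
  Sigma^{-1} = (1/det) · [[d, -b], [-b, a]] = [[0.0505, 0.0051],
 [0.0051, 0.0505]].

Step 3 — form the quadratic (x - mu)^T · Sigma^{-1} · (x - mu):
  Sigma^{-1} · (x - mu) = (0.0152, 0.1515).
  (x - mu)^T · [Sigma^{-1} · (x - mu)] = (0)·(0.0152) + (3)·(0.1515) = 0.4545.

Step 4 — take square root: d = √(0.4545) ≈ 0.6742.

d(x, mu) = √(0.4545) ≈ 0.6742


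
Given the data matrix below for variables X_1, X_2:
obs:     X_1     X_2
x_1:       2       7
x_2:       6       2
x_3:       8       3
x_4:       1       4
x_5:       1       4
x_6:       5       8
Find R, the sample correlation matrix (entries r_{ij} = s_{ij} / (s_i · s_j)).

Step 1 — column means:
  mean(X_1) = (2 + 6 + 8 + 1 + 1 + 5) / 6 = 23/6 = 3.8333
  mean(X_2) = (7 + 2 + 3 + 4 + 4 + 8) / 6 = 28/6 = 4.6667

Step 2 — sample variances and covariances s[i,j] = (1/(n-1)) · Σ_k (x_{k,i} - mean_i) · (x_{k,j} - mean_j), with n-1 = 5:
  s[X_1,X_1] = ((-1.8333)·(-1.8333) + (2.1667)·(2.1667) + (4.1667)·(4.1667) + (-2.8333)·(-2.8333) + (-2.8333)·(-2.8333) + (1.1667)·(1.1667)) / 5 = 42.8333/5 = 8.5667
  s[X_1,X_2] = ((-1.8333)·(2.3333) + (2.1667)·(-2.6667) + (4.1667)·(-1.6667) + (-2.8333)·(-0.6667) + (-2.8333)·(-0.6667) + (1.1667)·(3.3333)) / 5 = -9.3333/5 = -1.8667
  s[X_2,X_2] = ((2.3333)·(2.3333) + (-2.6667)·(-2.6667) + (-1.6667)·(-1.6667) + (-0.6667)·(-0.6667) + (-0.6667)·(-0.6667) + (3.3333)·(3.3333)) / 5 = 27.3333/5 = 5.4667
  Sample standard deviations s_i = √(s[i,i]):
  s(X_1) = √(8.5667) = 2.9269
  s(X_2) = √(5.4667) = 2.3381

Step 3 — r_{ij} = s_{ij} / (s_i · s_j):
  r[X_1,X_1] = 1 (diagonal).
  r[X_1,X_2] = -1.8667 / (2.9269 · 2.3381) = -1.8667 / 6.8433 = -0.2728
  r[X_2,X_2] = 1 (diagonal).

R is symmetric with unit diagonal. Assembling:

R = [[1, -0.2728],
 [-0.2728, 1]]


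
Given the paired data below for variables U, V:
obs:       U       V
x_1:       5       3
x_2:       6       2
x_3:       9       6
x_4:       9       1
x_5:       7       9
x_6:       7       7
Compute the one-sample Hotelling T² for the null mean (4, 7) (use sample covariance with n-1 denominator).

Step 1 — sample mean vector:
  mean(U) = (5 + 6 + 9 + 9 + 7 + 7) / 6 = 43/6 = 7.1667
  mean(V) = (3 + 2 + 6 + 1 + 9 + 7) / 6 = 28/6 = 4.6667
  x̄ = (7.1667, 4.6667),  deviation x̄ - mu_0 = (7.1667, 4.6667) - (4, 7) = (3.1667, -2.3333).

Step 2 — sample covariance matrix, S[i,j] = (1/(n-1)) · Σ_k (x_{k,i} - mean_i) · (x_{k,j} - mean_j), divisor n-1 = 5:
  S[U,U] = ((-2.1667)·(-2.1667) + (-1.1667)·(-1.1667) + (1.8333)·(1.8333) + (1.8333)·(1.8333) + (-0.1667)·(-0.1667) + (-0.1667)·(-0.1667)) / 5 = 12.8333/5 = 2.5667
  S[U,V] = ((-2.1667)·(-1.6667) + (-1.1667)·(-2.6667) + (1.8333)·(1.3333) + (1.8333)·(-3.6667) + (-0.1667)·(4.3333) + (-0.1667)·(2.3333)) / 5 = 1.3333/5 = 0.2667
  S[V,V] = ((-1.6667)·(-1.6667) + (-2.6667)·(-2.6667) + (1.3333)·(1.3333) + (-3.6667)·(-3.6667) + (4.3333)·(4.3333) + (2.3333)·(2.3333)) / 5 = 49.3333/5 = 9.8667
  S = [[2.5667, 0.2667],
 [0.2667, 9.8667]].

Step 3 — invert S. det(S) = 2.5667·9.8667 - (0.2667)² = 25.2533.
  S^{-1} = (1/det) · [[d, -b], [-b, a]] = [[0.3907, -0.0106],
 [-0.0106, 0.1016]].

Step 4 — quadratic form (x̄ - mu_0)^T · S^{-1} · (x̄ - mu_0):
  S^{-1} · (x̄ - mu_0) = (1.2619, -0.2706),
  (x̄ - mu_0)^T · [...] = (3.1667)·(1.2619) + (-2.3333)·(-0.2706) = 4.6273.

Step 5 — scale by n: T² = 6 · 4.6273 = 27.764.

T² ≈ 27.764


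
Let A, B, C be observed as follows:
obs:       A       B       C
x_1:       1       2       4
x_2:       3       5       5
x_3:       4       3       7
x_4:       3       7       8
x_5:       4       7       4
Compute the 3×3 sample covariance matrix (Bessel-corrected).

Step 1 — column means:
  mean(A) = (1 + 3 + 4 + 3 + 4) / 5 = 15/5 = 3
  mean(B) = (2 + 5 + 3 + 7 + 7) / 5 = 24/5 = 4.8
  mean(C) = (4 + 5 + 7 + 8 + 4) / 5 = 28/5 = 5.6

Step 2 — sample covariance S[i,j] = (1/(n-1)) · Σ_k (x_{k,i} - mean_i) · (x_{k,j} - mean_j), with n-1 = 4.
  S[A,A] = ((-2)·(-2) + (0)·(0) + (1)·(1) + (0)·(0) + (1)·(1)) / 4 = 6/4 = 1.5
  S[A,B] = ((-2)·(-2.8) + (0)·(0.2) + (1)·(-1.8) + (0)·(2.2) + (1)·(2.2)) / 4 = 6/4 = 1.5
  S[A,C] = ((-2)·(-1.6) + (0)·(-0.6) + (1)·(1.4) + (0)·(2.4) + (1)·(-1.6)) / 4 = 3/4 = 0.75
  S[B,B] = ((-2.8)·(-2.8) + (0.2)·(0.2) + (-1.8)·(-1.8) + (2.2)·(2.2) + (2.2)·(2.2)) / 4 = 20.8/4 = 5.2
  S[B,C] = ((-2.8)·(-1.6) + (0.2)·(-0.6) + (-1.8)·(1.4) + (2.2)·(2.4) + (2.2)·(-1.6)) / 4 = 3.6/4 = 0.9
  S[C,C] = ((-1.6)·(-1.6) + (-0.6)·(-0.6) + (1.4)·(1.4) + (2.4)·(2.4) + (-1.6)·(-1.6)) / 4 = 13.2/4 = 3.3

S is symmetric (S[j,i] = S[i,j]). Assembling:

S = [[1.5, 1.5, 0.75],
 [1.5, 5.2, 0.9],
 [0.75, 0.9, 3.3]]


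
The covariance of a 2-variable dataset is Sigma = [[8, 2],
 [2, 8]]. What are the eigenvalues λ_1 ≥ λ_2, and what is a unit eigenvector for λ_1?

Step 1 — characteristic polynomial of 2×2 Sigma:
  det(Sigma - λI) = λ² - trace · λ + det = 0.
  trace = 8 + 8 = 16, det = 8·8 - (2)² = 60.
Step 2 — discriminant:
  Δ = trace² - 4·det = 256 - 240 = 16.
Step 3 — eigenvalues:
  λ = (trace ± √Δ)/2 = (16 ± 4)/2,
  λ_1 = 10,  λ_2 = 6.

Step 4 — unit eigenvector for λ_1: solve (Sigma - λ_1 I)v = 0. First row:
  (8 - 10)·v_x + (2)·v_y = 0, i.e. (-2)·v_x + (2)·v_y = 0,
  so v ∝ (b, λ_1 - a) = (2, 2) = u.
  ||u|| = √((2)² + (2)²) = √(8) ≈ 2.8284,
  v_1 = u/||u|| ≈ (0.7071, 0.7071) (||v_1|| = 1).

λ_1 = 10,  λ_2 = 6;  v_1 ≈ (0.7071, 0.7071)


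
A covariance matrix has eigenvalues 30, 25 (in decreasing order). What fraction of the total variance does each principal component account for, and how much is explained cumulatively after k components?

Step 1 — total variance = trace(Sigma) = Σ λ_i = 30 + 25 = 55.

Step 2 — fraction explained by component i = λ_i / Σ λ:
  PC1: 30/55 = 0.5455
  PC2: 25/55 = 0.4545

Step 3 — cumulative fraction after k components = (λ_1 + ... + λ_k) / Σ λ:
  k = 1: 30/55 = 0.5455
  k = 2: (30 + 25)/55 = 55/55 = 1

Summary (fraction, with percent):

explained: PC1 0.5455 (54.55%), PC2 0.4545 (45.45%);  cumulative: 0.5455, 1


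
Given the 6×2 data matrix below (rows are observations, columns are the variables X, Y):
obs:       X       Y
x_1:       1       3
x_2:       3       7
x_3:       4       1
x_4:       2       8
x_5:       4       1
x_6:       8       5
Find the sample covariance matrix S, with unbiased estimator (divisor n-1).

Step 1 — column means:
  mean(X) = (1 + 3 + 4 + 2 + 4 + 8) / 6 = 22/6 = 3.6667
  mean(Y) = (3 + 7 + 1 + 8 + 1 + 5) / 6 = 25/6 = 4.1667

Step 2 — sample covariance S[i,j] = (1/(n-1)) · Σ_k (x_{k,i} - mean_i) · (x_{k,j} - mean_j), with n-1 = 5.
  S[X,X] = ((-2.6667)·(-2.6667) + (-0.6667)·(-0.6667) + (0.3333)·(0.3333) + (-1.6667)·(-1.6667) + (0.3333)·(0.3333) + (4.3333)·(4.3333)) / 5 = 29.3333/5 = 5.8667
  S[X,Y] = ((-2.6667)·(-1.1667) + (-0.6667)·(2.8333) + (0.3333)·(-3.1667) + (-1.6667)·(3.8333) + (0.3333)·(-3.1667) + (4.3333)·(0.8333)) / 5 = -3.6667/5 = -0.7333
  S[Y,Y] = ((-1.1667)·(-1.1667) + (2.8333)·(2.8333) + (-3.1667)·(-3.1667) + (3.8333)·(3.8333) + (-3.1667)·(-3.1667) + (0.8333)·(0.8333)) / 5 = 44.8333/5 = 8.9667

S is symmetric (S[j,i] = S[i,j]). Assembling:

S = [[5.8667, -0.7333],
 [-0.7333, 8.9667]]


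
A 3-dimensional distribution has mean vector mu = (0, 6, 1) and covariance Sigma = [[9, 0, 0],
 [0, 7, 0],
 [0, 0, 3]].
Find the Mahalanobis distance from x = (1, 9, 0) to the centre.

Step 1 — centre the observation: (x - mu) = (1, 3, -1).

Step 2 — invert Sigma (cofactor / det for 3×3, or solve directly):
  Sigma^{-1} = [[0.1111, 0, 0],
 [0, 0.1429, 0],
 [0, 0, 0.3333]].

Step 3 — form the quadratic (x - mu)^T · Sigma^{-1} · (x - mu):
  Sigma^{-1} · (x - mu) = (0.1111, 0.4286, -0.3333).
  (x - mu)^T · [Sigma^{-1} · (x - mu)] = (1)·(0.1111) + (3)·(0.4286) + (-1)·(-0.3333) = 1.7302.

Step 4 — take square root: d = √(1.7302) ≈ 1.3154.

d(x, mu) = √(1.7302) ≈ 1.3154


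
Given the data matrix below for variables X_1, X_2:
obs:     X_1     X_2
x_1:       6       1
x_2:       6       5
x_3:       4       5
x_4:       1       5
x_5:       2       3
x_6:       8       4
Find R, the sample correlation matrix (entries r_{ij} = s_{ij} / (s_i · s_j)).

Step 1 — column means:
  mean(X_1) = (6 + 6 + 4 + 1 + 2 + 8) / 6 = 27/6 = 4.5
  mean(X_2) = (1 + 5 + 5 + 5 + 3 + 4) / 6 = 23/6 = 3.8333

Step 2 — sample variances and covariances s[i,j] = (1/(n-1)) · Σ_k (x_{k,i} - mean_i) · (x_{k,j} - mean_j), with n-1 = 5:
  s[X_1,X_1] = ((1.5)·(1.5) + (1.5)·(1.5) + (-0.5)·(-0.5) + (-3.5)·(-3.5) + (-2.5)·(-2.5) + (3.5)·(3.5)) / 5 = 35.5/5 = 7.1
  s[X_1,X_2] = ((1.5)·(-2.8333) + (1.5)·(1.1667) + (-0.5)·(1.1667) + (-3.5)·(1.1667) + (-2.5)·(-0.8333) + (3.5)·(0.1667)) / 5 = -4.5/5 = -0.9
  s[X_2,X_2] = ((-2.8333)·(-2.8333) + (1.1667)·(1.1667) + (1.1667)·(1.1667) + (1.1667)·(1.1667) + (-0.8333)·(-0.8333) + (0.1667)·(0.1667)) / 5 = 12.8333/5 = 2.5667
  Sample standard deviations s_i = √(s[i,i]):
  s(X_1) = √(7.1) = 2.6646
  s(X_2) = √(2.5667) = 1.6021

Step 3 — r_{ij} = s_{ij} / (s_i · s_j):
  r[X_1,X_1] = 1 (diagonal).
  r[X_1,X_2] = -0.9 / (2.6646 · 1.6021) = -0.9 / 4.2689 = -0.2108
  r[X_2,X_2] = 1 (diagonal).

R is symmetric with unit diagonal. Assembling:

R = [[1, -0.2108],
 [-0.2108, 1]]
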